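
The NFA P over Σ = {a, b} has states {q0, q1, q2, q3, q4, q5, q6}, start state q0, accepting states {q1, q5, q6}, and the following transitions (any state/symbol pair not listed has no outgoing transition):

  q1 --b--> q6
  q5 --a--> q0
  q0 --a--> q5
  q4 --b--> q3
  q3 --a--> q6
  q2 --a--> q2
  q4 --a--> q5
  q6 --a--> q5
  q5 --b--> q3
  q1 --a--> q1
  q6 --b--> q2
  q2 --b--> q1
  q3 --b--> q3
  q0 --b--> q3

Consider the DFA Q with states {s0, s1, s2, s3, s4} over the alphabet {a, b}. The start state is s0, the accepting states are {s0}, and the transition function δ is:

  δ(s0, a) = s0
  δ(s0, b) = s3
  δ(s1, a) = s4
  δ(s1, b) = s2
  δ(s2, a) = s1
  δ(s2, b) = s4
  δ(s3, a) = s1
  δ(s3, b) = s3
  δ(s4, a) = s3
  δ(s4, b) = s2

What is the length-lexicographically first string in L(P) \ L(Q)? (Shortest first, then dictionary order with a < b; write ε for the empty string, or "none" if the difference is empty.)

ba

The string ba is accepted by P but not by Q.
No shorter string lies in the difference, and ba is the lexicographically first length-2 string in L(P) \ L(Q).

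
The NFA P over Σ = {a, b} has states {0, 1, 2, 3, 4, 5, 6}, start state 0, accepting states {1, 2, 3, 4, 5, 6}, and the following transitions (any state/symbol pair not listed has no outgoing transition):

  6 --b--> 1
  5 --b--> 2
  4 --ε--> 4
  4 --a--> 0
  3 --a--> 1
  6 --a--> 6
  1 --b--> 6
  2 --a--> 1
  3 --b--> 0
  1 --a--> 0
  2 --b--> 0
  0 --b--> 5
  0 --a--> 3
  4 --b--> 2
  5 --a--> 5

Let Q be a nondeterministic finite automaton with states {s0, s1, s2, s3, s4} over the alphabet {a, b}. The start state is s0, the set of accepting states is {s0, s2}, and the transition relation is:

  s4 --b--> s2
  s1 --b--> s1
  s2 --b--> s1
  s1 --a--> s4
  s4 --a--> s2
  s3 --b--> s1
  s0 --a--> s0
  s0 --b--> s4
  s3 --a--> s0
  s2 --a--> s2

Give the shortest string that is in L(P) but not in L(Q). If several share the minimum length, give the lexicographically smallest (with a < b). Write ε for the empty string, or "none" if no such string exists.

The string b is accepted by P but not by Q.
No shorter string lies in the difference, and b is the lexicographically first length-1 string in L(P) \ L(Q).

b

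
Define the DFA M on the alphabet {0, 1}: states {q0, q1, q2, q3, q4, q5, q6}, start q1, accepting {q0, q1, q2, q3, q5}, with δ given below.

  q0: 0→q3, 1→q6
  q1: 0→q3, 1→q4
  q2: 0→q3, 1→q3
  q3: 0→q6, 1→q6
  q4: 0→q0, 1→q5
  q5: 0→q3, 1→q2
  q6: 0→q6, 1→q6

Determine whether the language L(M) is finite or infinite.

The useful states (reachable from q1 and able to reach an accepting state) are {q0, q1, q2, q3, q4, q5}.
Restricted to these states the transition graph has no cycle, so every accepting path has bounded length and L is finite.

finite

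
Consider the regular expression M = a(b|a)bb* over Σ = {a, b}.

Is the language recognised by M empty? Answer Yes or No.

No

The string aab matches the expression, so it belongs to L(M).
Since L(M) contains at least one string, it is not empty.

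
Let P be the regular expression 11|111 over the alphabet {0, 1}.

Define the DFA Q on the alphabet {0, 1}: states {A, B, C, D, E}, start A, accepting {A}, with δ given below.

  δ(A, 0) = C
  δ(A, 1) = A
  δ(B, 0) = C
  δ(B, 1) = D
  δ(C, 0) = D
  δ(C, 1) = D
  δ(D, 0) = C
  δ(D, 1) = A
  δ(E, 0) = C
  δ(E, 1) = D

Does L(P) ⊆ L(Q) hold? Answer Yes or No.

Yes

Converting the expression P to a DFA (subset construction, then merging equivalent states) gives the minimal DFA with states {p0, p1, p2, p3, p4}, start state p0, accepting states {p3, p4} and transitions p0: 0→p1, 1→p2; p1: 0→p1, 1→p1; p2: 0→p1, 1→p3; p3: 0→p1, 1→p4; p4: 0→p1, 1→p1.
Exploring the product automaton P × Q from the start pair (p0, A), following both machines on each input symbol, reaches 7 state pairs: (p0, A), (p1, C), (p2, A), (p1, D), (p3, A), (p1, A), (p4, A).
P accepts in {p3, p4} and Q accepts in {A}. The reachable pairs whose P-component is accepting are (p3, A), (p4, A); in each of them the Q-component is accepting too, so the product for L(P) \ L(Q) (P-component accepting, Q-component rejecting) has no reachable accepting pair and the difference is empty.
Hence every string in L(P) is also in L(Q).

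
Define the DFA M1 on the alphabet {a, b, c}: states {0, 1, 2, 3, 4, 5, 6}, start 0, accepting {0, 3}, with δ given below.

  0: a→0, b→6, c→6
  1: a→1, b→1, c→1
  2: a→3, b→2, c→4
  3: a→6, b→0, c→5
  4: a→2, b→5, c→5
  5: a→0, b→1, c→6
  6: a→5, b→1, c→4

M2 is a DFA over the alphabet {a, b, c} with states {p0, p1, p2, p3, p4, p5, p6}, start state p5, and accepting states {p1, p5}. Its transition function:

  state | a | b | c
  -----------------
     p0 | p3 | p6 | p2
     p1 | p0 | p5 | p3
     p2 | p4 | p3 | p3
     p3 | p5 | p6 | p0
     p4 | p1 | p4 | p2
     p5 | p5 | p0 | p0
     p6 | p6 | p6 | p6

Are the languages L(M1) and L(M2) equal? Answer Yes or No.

Yes

Exploring the product automaton M1 × M2 from the start pair (0, p5), following both machines on each input symbol, reaches 7 state pairs: (0, p5), (6, p0), (5, p3), (1, p6), (4, p2), (2, p4), (3, p1).
M1 accepts in {0, 3} and M2 accepts in {p1, p5}. In every reachable pair the two components are either both accepting — (0, p5), (3, p1) — or both non-accepting, so no string is accepted by exactly one of the machines: L(M1) \ L(M2) and L(M2) \ L(M1) are both empty.
Hence every string is accepted by M1 iff it is accepted by M2, and the two languages coincide.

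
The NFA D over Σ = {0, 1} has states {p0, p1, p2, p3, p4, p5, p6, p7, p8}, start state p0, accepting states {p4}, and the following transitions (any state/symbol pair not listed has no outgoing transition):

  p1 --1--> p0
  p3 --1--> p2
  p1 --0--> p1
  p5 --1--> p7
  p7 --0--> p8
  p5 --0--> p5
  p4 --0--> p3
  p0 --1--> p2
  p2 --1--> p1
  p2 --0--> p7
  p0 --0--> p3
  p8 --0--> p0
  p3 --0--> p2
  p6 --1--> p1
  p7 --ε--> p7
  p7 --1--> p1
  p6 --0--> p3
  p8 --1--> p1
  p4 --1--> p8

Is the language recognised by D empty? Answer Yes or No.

Yes

The states reachable from the start state are {p0, p1, p2, p3, p7, p8}.
None of the accepting states {p4} is reachable, so no string is accepted and L(D) = ∅.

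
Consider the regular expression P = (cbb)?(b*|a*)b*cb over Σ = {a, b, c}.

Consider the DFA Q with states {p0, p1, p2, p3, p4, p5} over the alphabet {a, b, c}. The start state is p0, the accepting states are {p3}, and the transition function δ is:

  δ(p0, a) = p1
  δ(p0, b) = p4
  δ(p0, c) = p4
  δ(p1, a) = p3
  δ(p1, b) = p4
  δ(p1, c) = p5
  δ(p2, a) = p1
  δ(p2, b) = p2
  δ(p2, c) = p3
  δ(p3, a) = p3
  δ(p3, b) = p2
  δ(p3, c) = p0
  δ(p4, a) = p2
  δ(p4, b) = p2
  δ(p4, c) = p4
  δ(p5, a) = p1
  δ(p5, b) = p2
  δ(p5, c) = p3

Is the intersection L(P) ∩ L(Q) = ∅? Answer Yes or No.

Yes

Converting the expression P to a DFA (subset construction, then merging equivalent states) gives the minimal DFA with states {r0, r1, r2, r3, r4, r5, r6, r7}, start state r0, accepting states {r6, r7} and transitions r0: a→r1, b→r2, c→r3; r1: a→r1, b→r2, c→r4; r2: a→r5, b→r2, c→r4; r3: a→r5, b→r6, c→r5; r4: a→r5, b→r7, c→r5; r5: a→r5, b→r5, c→r5; r6: a→r5, b→r1, c→r5; r7: a→r5, b→r5, c→r5.
Exploring the product automaton P × Q from the start pair (r0, p0), following both machines on each input symbol, reaches 20 state pairs: (r0, p0), (r1, p1), (r2, p4), (r3, p4), (r1, p3), (r4, p5), (r5, p2), (r2, p2), (r4, p4), (r6, p2), (r5, p4), (r4, p0), (r5, p1), (r7, p2), (r5, p3), (r4, p3), (r1, p2), (r7, p4), (r5, p5), (r5, p0).
P accepts in {r6, r7} and Q accepts in {p3}; no reachable pair has both components accepting, so no string drives both machines to acceptance simultaneously and L(P) ∩ L(Q) = ∅.
So no string is accepted by both, and the intersection is empty.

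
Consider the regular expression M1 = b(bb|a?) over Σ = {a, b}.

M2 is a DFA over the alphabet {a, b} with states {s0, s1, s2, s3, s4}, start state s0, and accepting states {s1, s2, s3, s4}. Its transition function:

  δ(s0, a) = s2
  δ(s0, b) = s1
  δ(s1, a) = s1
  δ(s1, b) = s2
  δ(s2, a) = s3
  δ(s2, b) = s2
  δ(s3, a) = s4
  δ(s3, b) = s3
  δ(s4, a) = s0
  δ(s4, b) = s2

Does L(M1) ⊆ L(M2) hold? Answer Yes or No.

Yes

Converting the expression M1 to a DFA (subset construction, then merging equivalent states) gives the minimal DFA with states {r0, r1, r2, r3, r4}, start state r0, accepting states {r2, r3} and transitions r0: a→r1, b→r2; r1: a→r1, b→r1; r2: a→r3, b→r4; r3: a→r1, b→r1; r4: a→r1, b→r3.
Exploring the product automaton M1 × M2 from the start pair (r0, s0), following both machines on each input symbol, reaches 10 state pairs: (r0, s0), (r1, s2), (r2, s1), (r1, s3), (r3, s1), (r4, s2), (r1, s4), (r1, s1), (r3, s2), (r1, s0).
M1 accepts in {r2, r3} and M2 accepts in {s1, s2, s3, s4}. The reachable pairs whose M1-component is accepting are (r2, s1), (r3, s1), (r3, s2); in each of them the M2-component is accepting too, so the product for L(M1) \ L(M2) (M1-component accepting, M2-component rejecting) has no reachable accepting pair and the difference is empty.
Hence every string in L(M1) is also in L(M2).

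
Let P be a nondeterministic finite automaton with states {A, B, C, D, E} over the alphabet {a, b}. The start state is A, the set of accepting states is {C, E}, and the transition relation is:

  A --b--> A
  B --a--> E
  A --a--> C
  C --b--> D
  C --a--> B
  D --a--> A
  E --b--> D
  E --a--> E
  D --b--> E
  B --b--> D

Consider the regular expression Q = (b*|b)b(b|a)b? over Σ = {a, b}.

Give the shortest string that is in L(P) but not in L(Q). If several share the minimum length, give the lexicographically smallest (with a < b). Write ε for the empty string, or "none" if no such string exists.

The string a is accepted by P but not by Q.
No shorter string lies in the difference, and a is the lexicographically first length-1 string in L(P) \ L(Q).

a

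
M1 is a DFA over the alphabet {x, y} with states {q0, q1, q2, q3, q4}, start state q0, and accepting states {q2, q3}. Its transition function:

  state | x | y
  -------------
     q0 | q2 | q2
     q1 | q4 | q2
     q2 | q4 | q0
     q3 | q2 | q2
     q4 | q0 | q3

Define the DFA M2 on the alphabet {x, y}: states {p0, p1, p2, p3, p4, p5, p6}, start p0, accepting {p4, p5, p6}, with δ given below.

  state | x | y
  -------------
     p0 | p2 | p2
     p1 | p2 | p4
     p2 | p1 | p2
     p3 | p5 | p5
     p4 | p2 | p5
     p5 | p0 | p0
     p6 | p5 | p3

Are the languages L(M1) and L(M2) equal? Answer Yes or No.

The string x is accepted by M1 but rejected by M2.
So L(M1) ≠ L(M2).

No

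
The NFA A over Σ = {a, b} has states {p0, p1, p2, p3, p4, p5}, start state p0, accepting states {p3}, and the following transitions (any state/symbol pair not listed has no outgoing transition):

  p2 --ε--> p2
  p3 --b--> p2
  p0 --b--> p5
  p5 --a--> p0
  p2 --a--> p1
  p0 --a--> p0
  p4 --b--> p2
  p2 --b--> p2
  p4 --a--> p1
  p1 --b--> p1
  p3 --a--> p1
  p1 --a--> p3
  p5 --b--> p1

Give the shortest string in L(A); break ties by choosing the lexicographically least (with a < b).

A breadth-first search from p0 reaches an accepting state first via the path p0 → p5 → p1 → p3 on input bba.
No string of length < 3 is accepted (BFS exhausts all shorter strings without reaching an accepting state), and bba is the lexicographically least accepting string of length 3.

bba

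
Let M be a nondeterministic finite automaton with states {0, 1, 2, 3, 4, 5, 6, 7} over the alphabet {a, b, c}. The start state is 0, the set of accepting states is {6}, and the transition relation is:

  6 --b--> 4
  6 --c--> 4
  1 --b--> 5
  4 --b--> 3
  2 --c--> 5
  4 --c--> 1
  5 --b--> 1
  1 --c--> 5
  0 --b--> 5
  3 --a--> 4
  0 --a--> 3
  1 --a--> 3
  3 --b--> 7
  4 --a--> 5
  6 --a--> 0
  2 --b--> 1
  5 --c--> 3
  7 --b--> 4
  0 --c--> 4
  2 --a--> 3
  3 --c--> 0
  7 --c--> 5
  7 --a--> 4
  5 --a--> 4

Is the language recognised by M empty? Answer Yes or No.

Yes

The states reachable from the start state are {0, 1, 3, 4, 5, 7}.
None of the accepting states {6} is reachable, so no string is accepted and L(M) = ∅.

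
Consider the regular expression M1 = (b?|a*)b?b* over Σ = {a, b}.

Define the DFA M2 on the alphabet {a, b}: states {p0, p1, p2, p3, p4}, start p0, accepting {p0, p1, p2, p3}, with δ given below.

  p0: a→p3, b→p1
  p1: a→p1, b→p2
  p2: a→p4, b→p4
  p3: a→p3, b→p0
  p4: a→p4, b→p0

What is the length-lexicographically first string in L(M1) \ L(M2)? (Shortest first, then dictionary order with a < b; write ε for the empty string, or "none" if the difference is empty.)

The string bbb is accepted by M1 but not by M2.
No shorter string lies in the difference, and bbb is the lexicographically first length-3 string in L(M1) \ L(M2).

bbb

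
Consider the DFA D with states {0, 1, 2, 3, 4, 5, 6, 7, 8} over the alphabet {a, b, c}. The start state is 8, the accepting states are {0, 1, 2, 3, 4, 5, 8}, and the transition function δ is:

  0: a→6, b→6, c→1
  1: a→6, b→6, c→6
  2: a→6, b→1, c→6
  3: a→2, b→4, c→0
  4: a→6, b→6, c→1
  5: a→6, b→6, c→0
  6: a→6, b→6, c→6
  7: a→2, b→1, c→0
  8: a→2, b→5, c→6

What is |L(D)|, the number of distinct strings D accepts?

6

The useful subgraph on states {0, 1, 2, 5, 8} is acyclic, so L(D) is finite; the longest accepting path visits 4 useful states, giving maximum string length 3.
Counting accepting paths from 8 by length: 1 of length 0, 2 of length 1, 2 of length 2, 1 of length 3. Total 6.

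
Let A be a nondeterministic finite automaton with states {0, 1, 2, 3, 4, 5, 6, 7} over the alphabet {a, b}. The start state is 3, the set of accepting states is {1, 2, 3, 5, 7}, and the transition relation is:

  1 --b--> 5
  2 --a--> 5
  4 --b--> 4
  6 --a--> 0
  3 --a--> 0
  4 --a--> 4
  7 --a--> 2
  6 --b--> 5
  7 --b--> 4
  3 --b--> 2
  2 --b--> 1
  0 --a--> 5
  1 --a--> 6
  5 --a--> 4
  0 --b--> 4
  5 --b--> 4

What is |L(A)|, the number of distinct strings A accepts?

8

The useful subgraph on states {0, 1, 2, 3, 5, 6} is acyclic, so L(A) is finite; the longest accepting path visits 6 useful states, giving maximum string length 5.
Counting accepting paths from 3 by length: 1 of length 0, 1 of length 1, 3 of length 2, 1 of length 3, 1 of length 4, 1 of length 5. Total 8.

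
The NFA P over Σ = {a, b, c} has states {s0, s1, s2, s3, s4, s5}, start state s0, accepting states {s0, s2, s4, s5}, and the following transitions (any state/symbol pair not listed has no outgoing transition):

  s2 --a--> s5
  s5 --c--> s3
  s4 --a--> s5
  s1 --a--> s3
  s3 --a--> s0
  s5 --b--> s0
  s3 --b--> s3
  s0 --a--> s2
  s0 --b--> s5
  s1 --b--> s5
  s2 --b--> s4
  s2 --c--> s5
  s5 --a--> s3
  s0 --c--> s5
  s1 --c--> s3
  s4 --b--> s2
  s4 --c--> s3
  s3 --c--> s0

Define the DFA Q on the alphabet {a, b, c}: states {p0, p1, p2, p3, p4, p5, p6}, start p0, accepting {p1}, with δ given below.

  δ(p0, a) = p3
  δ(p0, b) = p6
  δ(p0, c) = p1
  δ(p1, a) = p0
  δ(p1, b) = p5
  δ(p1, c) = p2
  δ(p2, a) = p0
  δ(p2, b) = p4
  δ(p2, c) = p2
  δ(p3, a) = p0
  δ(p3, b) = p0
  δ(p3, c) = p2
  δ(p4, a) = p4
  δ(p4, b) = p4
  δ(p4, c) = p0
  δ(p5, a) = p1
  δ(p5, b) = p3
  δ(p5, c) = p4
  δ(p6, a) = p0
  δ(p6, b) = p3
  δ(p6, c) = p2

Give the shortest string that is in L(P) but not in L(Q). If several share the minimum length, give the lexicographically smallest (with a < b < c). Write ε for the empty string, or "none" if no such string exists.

The empty string ε is accepted by P but not by Q.
Since ε is the unique shortest string, it is the required witness.

ε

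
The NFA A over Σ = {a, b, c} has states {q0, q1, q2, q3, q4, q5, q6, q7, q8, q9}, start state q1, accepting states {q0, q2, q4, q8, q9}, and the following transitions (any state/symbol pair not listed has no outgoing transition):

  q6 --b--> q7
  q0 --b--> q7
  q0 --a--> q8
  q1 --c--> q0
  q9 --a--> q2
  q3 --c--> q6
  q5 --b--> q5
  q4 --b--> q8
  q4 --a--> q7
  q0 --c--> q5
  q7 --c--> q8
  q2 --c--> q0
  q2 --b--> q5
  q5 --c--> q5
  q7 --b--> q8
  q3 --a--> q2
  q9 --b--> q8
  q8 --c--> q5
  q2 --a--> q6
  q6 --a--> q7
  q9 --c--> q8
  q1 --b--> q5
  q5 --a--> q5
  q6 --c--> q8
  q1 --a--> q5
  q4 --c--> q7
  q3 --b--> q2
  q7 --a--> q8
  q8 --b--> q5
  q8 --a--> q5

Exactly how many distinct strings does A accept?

5

The useful subgraph on states {q0, q1, q7, q8} is acyclic, so L(A) is finite; the longest accepting path visits 4 useful states, giving maximum string length 3.
Counting accepting paths from q1 by length: 1 of length 1, 1 of length 2, 3 of length 3. Total 5.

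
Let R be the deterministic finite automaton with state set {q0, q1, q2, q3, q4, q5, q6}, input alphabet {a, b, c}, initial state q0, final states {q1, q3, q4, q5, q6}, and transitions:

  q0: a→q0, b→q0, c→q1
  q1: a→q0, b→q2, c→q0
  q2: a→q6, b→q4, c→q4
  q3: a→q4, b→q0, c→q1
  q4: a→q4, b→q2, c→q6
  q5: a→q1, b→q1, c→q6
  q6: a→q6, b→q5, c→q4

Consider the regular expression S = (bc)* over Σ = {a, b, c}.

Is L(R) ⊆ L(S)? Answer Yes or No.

No

The string c is in L(R) but not in L(S).
So L(R) ⊄ L(S).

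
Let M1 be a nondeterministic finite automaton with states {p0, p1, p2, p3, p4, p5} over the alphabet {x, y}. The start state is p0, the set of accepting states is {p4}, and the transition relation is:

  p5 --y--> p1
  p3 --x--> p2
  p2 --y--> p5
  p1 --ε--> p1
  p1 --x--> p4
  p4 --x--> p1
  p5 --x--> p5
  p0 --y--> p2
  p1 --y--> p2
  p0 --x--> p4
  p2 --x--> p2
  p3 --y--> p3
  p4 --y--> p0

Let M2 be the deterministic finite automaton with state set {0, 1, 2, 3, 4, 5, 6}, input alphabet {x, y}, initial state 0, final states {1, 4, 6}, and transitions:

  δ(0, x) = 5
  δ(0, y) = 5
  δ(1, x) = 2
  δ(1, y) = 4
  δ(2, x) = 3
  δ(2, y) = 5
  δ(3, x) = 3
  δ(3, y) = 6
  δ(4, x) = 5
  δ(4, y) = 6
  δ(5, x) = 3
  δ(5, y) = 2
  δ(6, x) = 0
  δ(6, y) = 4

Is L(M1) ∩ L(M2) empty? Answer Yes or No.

Yes

Exploring the product automaton M1 × M2 from the start pair (p0, 0), following both machines on each input symbol, reaches 24 state pairs: (p0, 0), (p4, 5), (p2, 5), (p1, 3), (p0, 2), (p2, 3), (p5, 2), (p4, 3), (p2, 6), (p5, 6), (p5, 3), (p1, 5), (p0, 6), (p2, 0), (p5, 4), (p5, 0), (p1, 4), (p1, 6), (p2, 2), (p4, 0), (p2, 4), (p5, 5), (p0, 5), (p1, 2).
M1 accepts in {p4} and M2 accepts in {1, 4, 6}; no reachable pair has both components accepting, so no string drives both machines to acceptance simultaneously and L(M1) ∩ L(M2) = ∅.
So no string is accepted by both, and the intersection is empty.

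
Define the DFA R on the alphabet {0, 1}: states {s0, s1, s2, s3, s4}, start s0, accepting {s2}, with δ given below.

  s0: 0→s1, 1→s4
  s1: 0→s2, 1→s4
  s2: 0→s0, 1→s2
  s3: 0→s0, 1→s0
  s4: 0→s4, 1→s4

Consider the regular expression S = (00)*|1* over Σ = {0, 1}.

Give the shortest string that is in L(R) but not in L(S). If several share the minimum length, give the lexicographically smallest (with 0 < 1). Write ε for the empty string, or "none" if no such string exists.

The string 001 is accepted by R but not by S.
No shorter string lies in the difference, and 001 is the lexicographically first length-3 string in L(R) \ L(S).

001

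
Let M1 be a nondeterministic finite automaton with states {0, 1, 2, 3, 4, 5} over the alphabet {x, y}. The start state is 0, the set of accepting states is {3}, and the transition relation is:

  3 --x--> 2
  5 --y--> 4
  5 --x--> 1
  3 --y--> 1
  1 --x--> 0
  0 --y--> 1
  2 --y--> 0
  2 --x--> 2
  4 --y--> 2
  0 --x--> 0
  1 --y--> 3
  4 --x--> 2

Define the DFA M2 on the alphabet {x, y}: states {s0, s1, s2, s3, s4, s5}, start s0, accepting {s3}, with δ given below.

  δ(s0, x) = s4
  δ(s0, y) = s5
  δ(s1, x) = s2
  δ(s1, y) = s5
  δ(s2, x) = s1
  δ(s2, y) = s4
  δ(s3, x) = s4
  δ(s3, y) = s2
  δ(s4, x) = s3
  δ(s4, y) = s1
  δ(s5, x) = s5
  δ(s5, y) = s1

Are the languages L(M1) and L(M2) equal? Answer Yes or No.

The string yy is accepted by M1 but rejected by M2.
So L(M1) ≠ L(M2).

No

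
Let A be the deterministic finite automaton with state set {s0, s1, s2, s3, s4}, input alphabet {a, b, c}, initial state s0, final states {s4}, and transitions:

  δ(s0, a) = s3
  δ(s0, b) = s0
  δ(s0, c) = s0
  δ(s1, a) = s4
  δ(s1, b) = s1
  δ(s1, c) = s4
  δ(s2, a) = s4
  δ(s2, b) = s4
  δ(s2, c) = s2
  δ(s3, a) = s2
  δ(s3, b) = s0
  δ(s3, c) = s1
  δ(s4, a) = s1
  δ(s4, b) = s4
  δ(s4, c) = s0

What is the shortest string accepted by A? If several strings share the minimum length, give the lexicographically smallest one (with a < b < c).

aaa

A breadth-first search from s0 reaches an accepting state first via the path s0 → s3 → s2 → s4 on input aaa.
No string of length < 3 is accepted (BFS exhausts all shorter strings without reaching an accepting state), and aaa is the lexicographically least accepting string of length 3.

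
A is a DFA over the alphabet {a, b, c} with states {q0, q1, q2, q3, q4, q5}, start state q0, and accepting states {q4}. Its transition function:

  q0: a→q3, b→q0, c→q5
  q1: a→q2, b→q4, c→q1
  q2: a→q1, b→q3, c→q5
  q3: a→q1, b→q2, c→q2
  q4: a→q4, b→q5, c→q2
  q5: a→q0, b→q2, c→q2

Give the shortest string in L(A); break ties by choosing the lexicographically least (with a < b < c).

aab

A breadth-first search from q0 reaches an accepting state first via the path q0 → q3 → q1 → q4 on input aab.
No string of length < 3 is accepted (BFS exhausts all shorter strings without reaching an accepting state), and aab is the lexicographically least accepting string of length 3.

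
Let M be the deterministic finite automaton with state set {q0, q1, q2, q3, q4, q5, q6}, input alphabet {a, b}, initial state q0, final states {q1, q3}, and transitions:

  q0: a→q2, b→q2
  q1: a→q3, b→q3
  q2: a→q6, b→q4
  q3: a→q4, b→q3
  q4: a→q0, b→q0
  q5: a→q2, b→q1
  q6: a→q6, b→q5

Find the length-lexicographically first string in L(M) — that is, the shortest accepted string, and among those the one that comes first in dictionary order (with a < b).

A breadth-first search from q0 reaches an accepting state first via the path q0 → q2 → q6 → q5 → q1 on input aabb.
No string of length < 4 is accepted (BFS exhausts all shorter strings without reaching an accepting state), and aabb is the lexicographically least accepting string of length 4.

aabb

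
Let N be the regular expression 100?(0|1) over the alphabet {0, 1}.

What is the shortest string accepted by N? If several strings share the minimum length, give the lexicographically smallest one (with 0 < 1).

100

By inspection of the expression, no string of length less than 3 matches, and 100 is the lexicographically first match of length 3.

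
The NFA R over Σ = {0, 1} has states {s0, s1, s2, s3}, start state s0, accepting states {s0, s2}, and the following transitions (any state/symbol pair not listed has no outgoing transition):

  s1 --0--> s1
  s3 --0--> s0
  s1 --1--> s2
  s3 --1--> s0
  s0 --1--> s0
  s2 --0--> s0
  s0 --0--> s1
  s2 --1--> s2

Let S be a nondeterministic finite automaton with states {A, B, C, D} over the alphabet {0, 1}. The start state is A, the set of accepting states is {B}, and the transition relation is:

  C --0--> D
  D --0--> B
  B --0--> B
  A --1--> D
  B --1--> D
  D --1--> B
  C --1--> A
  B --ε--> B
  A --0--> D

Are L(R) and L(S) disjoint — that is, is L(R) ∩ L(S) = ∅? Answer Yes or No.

No

The string 01 is accepted by both R and S.
Hence L(R) ∩ L(S) ≠ ∅.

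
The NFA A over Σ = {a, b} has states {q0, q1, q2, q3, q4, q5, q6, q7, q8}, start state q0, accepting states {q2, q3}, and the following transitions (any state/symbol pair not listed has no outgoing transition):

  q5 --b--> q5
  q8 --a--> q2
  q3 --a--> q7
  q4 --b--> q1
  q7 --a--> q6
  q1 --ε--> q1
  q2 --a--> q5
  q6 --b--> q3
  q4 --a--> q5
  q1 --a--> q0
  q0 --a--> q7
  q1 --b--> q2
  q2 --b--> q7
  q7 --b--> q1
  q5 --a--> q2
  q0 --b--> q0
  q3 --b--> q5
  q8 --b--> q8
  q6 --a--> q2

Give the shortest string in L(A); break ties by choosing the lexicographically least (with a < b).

aaa

A breadth-first search from q0 reaches an accepting state first via the path q0 → q7 → q6 → q2 on input aaa.
No string of length < 3 is accepted (BFS exhausts all shorter strings without reaching an accepting state), and aaa is the lexicographically least accepting string of length 3.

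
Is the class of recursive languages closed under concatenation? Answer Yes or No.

Yes

For an input of length n, try each of the n+1 split points, running the decider for L₁ on the prefix and the decider for L₂ on the suffix; accept if some split succeeds. Finitely many halting sub-runs, so this decides L₁L₂.
So the recursive languages are closed under concatenation.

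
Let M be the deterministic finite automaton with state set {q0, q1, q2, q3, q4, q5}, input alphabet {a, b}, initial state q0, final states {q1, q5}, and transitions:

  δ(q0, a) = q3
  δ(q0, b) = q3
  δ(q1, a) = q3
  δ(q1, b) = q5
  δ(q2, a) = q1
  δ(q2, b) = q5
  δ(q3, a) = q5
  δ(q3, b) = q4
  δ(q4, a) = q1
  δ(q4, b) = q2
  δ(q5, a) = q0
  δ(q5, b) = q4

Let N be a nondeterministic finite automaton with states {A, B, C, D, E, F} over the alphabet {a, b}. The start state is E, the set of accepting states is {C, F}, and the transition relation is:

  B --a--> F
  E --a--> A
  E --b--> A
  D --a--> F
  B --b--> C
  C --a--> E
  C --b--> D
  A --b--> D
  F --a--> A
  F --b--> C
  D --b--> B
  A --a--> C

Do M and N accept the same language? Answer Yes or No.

Yes

Exploring the product automaton M × N from the start pair (q0, E), following both machines on each input symbol, reaches 6 state pairs: (q0, E), (q3, A), (q5, C), (q4, D), (q1, F), (q2, B).
M accepts in {q1, q5} and N accepts in {C, F}. In every reachable pair the two components are either both accepting — (q5, C), (q1, F) — or both non-accepting, so no string is accepted by exactly one of the machines: L(M) \ L(N) and L(N) \ L(M) are both empty.
Hence every string is accepted by M iff it is accepted by N, and the two languages coincide.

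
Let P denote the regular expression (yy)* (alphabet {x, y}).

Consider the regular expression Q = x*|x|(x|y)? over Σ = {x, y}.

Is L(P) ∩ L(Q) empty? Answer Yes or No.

The empty string ε is accepted by both P and Q.
Hence L(P) ∩ L(Q) ≠ ∅.

No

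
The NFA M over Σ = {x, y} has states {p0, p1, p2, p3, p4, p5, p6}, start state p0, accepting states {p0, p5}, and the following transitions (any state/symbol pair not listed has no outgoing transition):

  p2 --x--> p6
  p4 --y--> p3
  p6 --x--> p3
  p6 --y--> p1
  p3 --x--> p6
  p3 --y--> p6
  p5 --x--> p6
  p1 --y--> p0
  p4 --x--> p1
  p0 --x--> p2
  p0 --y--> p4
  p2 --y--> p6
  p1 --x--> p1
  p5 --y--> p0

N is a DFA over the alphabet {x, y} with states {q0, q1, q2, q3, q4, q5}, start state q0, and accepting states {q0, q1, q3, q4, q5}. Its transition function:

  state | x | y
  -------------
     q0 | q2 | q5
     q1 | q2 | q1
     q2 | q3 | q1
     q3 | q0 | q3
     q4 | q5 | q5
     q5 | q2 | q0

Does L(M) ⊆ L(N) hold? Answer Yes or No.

Yes

Exploring the product automaton M × N from the start pair (p0, q0), following both machines on each input symbol, reaches 25 state pairs: (p0, q0), (p2, q2), (p4, q5), (p6, q3), (p6, q1), (p1, q2), (p3, q0), (p1, q3), (p3, q2), (p1, q1), (p0, q1), (p6, q2), (p6, q5), (p1, q0), (p0, q3), (p4, q1), (p3, q3), (p0, q5), (p2, q0), (p4, q3), (p3, q1), (p6, q0), (p4, q0), (p1, q5), (p3, q5).
M accepts in {p0, p5} and N accepts in {q0, q1, q3, q4, q5}. The reachable pairs whose M-component is accepting are (p0, q0), (p0, q1), (p0, q3), (p0, q5); in each of them the N-component is accepting too, so the product for L(M) \ L(N) (M-component accepting, N-component rejecting) has no reachable accepting pair and the difference is empty.
Hence every string in L(M) is also in L(N).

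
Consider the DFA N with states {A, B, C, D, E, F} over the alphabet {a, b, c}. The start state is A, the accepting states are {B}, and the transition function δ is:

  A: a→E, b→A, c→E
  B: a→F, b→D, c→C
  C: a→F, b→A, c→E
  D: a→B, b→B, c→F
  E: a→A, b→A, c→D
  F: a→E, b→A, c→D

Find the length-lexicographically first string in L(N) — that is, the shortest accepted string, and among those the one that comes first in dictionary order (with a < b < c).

aca

A breadth-first search from A reaches an accepting state first via the path A → E → D → B on input aca.
No string of length < 3 is accepted (BFS exhausts all shorter strings without reaching an accepting state), and aca is the lexicographically least accepting string of length 3.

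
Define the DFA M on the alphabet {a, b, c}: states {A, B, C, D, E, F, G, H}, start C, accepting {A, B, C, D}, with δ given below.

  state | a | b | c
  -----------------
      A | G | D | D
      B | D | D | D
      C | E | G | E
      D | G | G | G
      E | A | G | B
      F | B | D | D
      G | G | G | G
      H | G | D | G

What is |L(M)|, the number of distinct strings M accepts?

15

The useful subgraph on states {A, B, C, D, E} is acyclic, so L(M) is finite; the longest accepting path visits 4 useful states, giving maximum string length 3.
Counting accepting paths from C by length: 1 of length 0, 4 of length 2, 10 of length 3. Total 15.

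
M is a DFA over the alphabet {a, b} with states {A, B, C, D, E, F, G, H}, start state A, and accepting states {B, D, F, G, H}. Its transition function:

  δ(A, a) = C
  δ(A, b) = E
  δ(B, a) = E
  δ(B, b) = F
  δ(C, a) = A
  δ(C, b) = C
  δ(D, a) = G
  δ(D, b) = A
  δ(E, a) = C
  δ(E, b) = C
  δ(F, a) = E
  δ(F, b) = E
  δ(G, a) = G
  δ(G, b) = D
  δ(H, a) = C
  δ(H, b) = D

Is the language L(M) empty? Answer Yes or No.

Yes

The states reachable from the start state are {A, C, E}.
None of the accepting states {B, D, F, G, H} is reachable, so no string is accepted and L(M) = ∅.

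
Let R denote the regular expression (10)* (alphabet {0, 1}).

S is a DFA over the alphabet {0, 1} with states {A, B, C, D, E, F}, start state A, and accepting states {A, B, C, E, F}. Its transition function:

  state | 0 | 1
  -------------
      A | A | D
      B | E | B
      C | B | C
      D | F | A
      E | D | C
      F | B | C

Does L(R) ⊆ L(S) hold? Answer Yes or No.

Yes

Converting the expression R to a DFA (subset construction, then merging equivalent states) gives the minimal DFA with states {r0, r1, r2}, start state r0, accepting states {r0} and transitions r0: 0→r1, 1→r2; r1: 0→r1, 1→r1; r2: 0→r0, 1→r1.
Exploring the product automaton R × S from the start pair (r0, A), following both machines on each input symbol, reaches 13 state pairs: (r0, A), (r1, A), (r2, D), (r1, D), (r0, F), (r1, F), (r1, B), (r2, C), (r1, C), (r1, E), (r0, B), (r2, B), (r0, E).
R accepts in {r0} and S accepts in {A, B, C, E, F}. The reachable pairs whose R-component is accepting are (r0, A), (r0, F), (r0, B), (r0, E); in each of them the S-component is accepting too, so the product for L(R) \ L(S) (R-component accepting, S-component rejecting) has no reachable accepting pair and the difference is empty.
Hence every string in L(R) is also in L(S).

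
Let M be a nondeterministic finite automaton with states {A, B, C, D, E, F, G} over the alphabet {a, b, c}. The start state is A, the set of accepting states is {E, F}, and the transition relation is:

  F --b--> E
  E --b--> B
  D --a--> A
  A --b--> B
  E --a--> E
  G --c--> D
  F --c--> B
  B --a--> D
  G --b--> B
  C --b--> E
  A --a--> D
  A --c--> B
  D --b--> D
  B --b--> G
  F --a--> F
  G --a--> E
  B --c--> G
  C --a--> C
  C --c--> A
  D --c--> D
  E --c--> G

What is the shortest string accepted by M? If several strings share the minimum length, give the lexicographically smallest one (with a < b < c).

A breadth-first search from A reaches an accepting state first via the path A → B → G → E on input bba.
No string of length < 3 is accepted (BFS exhausts all shorter strings without reaching an accepting state), and bba is the lexicographically least accepting string of length 3.

bba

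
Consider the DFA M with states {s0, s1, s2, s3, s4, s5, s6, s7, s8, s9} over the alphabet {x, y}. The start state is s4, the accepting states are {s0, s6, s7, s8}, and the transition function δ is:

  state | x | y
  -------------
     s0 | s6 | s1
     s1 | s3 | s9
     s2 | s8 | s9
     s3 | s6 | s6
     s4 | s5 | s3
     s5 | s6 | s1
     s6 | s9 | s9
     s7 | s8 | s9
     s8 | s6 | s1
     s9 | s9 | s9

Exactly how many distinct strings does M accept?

5

The useful subgraph on states {s1, s3, s4, s5, s6} is acyclic, so L(M) is finite; the longest accepting path visits 5 useful states, giving maximum string length 4.
Counting accepting paths from s4 by length: 3 of length 2, 2 of length 4. Total 5.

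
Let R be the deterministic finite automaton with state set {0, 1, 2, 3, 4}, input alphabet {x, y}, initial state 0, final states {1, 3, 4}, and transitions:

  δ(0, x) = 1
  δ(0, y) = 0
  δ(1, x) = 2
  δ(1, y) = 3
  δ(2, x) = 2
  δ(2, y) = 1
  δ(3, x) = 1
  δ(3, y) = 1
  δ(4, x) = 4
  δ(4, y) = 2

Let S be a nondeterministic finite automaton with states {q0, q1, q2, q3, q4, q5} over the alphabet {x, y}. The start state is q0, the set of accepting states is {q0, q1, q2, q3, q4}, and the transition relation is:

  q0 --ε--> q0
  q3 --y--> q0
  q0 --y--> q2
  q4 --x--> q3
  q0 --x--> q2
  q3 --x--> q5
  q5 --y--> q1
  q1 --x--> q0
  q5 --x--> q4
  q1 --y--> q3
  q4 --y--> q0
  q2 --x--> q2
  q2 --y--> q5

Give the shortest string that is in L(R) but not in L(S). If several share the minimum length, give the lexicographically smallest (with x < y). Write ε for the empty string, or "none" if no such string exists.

xy

The string xy is accepted by R but not by S.
No shorter string lies in the difference, and xy is the lexicographically first length-2 string in L(R) \ L(S).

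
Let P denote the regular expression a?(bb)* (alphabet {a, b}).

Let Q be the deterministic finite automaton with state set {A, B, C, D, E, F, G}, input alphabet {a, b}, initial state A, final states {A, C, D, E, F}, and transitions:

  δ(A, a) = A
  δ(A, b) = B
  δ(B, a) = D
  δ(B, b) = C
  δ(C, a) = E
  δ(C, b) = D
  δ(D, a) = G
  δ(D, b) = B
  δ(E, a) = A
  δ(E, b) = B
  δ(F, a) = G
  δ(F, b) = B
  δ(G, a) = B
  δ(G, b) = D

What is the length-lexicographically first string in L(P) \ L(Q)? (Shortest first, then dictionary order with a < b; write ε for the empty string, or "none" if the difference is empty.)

The string bbbb is accepted by P but not by Q.
No shorter string lies in the difference, and bbbb is the lexicographically first length-4 string in L(P) \ L(Q).

bbbb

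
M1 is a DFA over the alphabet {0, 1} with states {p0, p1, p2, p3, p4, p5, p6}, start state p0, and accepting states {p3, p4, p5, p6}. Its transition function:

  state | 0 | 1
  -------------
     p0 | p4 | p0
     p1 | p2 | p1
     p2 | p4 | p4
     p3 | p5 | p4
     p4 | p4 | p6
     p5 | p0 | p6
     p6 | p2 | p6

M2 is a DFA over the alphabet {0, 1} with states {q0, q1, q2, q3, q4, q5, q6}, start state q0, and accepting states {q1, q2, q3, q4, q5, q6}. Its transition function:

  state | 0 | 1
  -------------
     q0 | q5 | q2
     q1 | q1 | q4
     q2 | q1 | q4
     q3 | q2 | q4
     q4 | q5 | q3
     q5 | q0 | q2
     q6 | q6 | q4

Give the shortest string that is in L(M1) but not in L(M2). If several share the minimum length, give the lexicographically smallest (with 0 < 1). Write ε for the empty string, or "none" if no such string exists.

The string 00 is accepted by M1 but not by M2.
No shorter string lies in the difference, and 00 is the lexicographically first length-2 string in L(M1) \ L(M2).

00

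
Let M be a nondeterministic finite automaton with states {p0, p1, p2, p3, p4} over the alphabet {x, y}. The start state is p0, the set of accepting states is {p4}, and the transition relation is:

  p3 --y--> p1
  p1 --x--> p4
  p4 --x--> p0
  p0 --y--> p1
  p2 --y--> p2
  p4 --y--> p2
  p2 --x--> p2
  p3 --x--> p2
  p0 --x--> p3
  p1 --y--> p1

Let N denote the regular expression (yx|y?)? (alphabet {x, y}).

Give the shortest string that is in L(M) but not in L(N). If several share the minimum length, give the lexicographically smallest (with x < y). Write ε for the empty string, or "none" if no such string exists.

The string xyx is accepted by M but not by N.
No shorter string lies in the difference, and xyx is the lexicographically first length-3 string in L(M) \ L(N).

xyx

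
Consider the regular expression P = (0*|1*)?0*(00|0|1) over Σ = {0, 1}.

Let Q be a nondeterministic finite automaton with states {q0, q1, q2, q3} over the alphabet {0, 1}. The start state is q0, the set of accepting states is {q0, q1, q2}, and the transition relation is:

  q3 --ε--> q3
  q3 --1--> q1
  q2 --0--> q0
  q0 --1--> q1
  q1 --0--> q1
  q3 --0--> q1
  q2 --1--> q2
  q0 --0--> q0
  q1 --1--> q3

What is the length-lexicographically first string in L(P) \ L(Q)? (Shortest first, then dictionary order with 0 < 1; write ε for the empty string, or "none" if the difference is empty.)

11

The string 11 is accepted by P but not by Q.
No shorter string lies in the difference, and 11 is the lexicographically first length-2 string in L(P) \ L(Q).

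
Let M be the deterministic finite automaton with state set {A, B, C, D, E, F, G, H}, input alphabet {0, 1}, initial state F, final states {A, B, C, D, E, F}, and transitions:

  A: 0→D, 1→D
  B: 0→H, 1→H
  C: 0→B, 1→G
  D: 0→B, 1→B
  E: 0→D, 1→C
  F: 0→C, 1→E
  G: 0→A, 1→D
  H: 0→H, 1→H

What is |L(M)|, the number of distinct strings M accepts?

The useful subgraph on states {A, B, C, D, E, F, G} is acyclic, so L(M) is finite; the longest accepting path visits 7 useful states, giving maximum string length 6.
Counting accepting paths from F by length: 1 of length 0, 2 of length 1, 3 of length 2, 5 of length 3, 6 of length 4, 8 of length 5, 4 of length 6. Total 29.

29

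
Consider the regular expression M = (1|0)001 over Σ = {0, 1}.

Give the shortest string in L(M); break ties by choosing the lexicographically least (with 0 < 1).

By inspection of the expression, no string of length less than 4 matches, and 0001 is the lexicographically first match of length 4.

0001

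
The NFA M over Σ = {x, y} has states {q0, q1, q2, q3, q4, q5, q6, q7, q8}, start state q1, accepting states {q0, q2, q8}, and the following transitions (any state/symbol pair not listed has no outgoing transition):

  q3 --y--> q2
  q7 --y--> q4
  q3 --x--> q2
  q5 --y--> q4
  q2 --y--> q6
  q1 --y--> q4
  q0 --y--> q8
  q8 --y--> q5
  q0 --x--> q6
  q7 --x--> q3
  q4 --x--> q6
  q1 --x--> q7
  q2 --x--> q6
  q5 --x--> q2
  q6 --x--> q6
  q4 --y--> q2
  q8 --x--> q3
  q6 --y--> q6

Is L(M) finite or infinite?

finite

The useful states (reachable from q1 and able to reach an accepting state) are {q1, q2, q3, q4, q7}.
Restricted to these states the transition graph has no cycle, so every accepting path has bounded length and L is finite.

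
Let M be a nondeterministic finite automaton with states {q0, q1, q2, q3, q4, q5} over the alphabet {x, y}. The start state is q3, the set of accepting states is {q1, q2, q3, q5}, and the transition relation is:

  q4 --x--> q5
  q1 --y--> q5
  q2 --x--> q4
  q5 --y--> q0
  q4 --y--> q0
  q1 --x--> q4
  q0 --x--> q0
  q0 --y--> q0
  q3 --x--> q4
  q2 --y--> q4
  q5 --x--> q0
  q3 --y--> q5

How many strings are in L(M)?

The useful subgraph on states {q3, q4, q5} is acyclic, so L(M) is finite; the longest accepting path visits 3 useful states, giving maximum string length 2.
Counting accepting paths from q3 by length: 1 of length 0, 1 of length 1, 1 of length 2. Total 3.

3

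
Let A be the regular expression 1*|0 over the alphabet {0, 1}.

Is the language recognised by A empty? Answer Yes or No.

No

The empty string ε matches the expression, so it belongs to L(A).
Since L(A) contains at least one string, it is not empty.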